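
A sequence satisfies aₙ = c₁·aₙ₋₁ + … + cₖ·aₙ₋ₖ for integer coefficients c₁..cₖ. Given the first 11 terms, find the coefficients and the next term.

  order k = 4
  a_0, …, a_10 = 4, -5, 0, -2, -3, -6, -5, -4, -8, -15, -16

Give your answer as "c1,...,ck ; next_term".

  a_4 = 1·-2 + -1·0 + 1·-5 + 1·4 = -3
  a_5 = 1·-3 + -1·-2 + 1·0 + 1·-5 = -6
  a_6 = 1·-6 + -1·-3 + 1·-2 + 1·0 = -5
  a_7 = 1·-5 + -1·-6 + 1·-3 + 1·-2 = -4
  a_8 = 1·-4 + -1·-5 + 1·-6 + 1·-3 = -8
  a_9 = 1·-8 + -1·-4 + 1·-5 + 1·-6 = -15
  a_10 = 1·-15 + -1·-8 + 1·-4 + 1·-5 = -16
  a_11 = 1·-16 + -1·-15 + 1·-8 + 1·-4 = -13

1,-1,1,1 ; -13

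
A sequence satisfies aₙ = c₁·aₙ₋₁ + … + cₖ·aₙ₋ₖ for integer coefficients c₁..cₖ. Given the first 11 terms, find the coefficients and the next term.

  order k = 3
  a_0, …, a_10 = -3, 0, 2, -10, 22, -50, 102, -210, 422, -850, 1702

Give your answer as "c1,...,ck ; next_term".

-2,1,2 ; -3410

  a_3 = -2·2 + 1·0 + 2·-3 = -10
  a_4 = -2·-10 + 1·2 + 2·0 = 22
  a_5 = -2·22 + 1·-10 + 2·2 = -50
  a_6 = -2·-50 + 1·22 + 2·-10 = 102
  a_7 = -2·102 + 1·-50 + 2·22 = -210
  a_8 = -2·-210 + 1·102 + 2·-50 = 422
  a_9 = -2·422 + 1·-210 + 2·102 = -850
  a_10 = -2·-850 + 1·422 + 2·-210 = 1702
  a_11 = -2·1702 + 1·-850 + 2·422 = -3410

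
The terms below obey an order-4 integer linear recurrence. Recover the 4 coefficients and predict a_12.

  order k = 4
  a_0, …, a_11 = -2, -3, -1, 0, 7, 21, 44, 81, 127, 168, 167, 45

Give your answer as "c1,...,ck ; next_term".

  a_4 = 2·0 + 0·-1 + -1·-3 + -2·-2 = 7
  a_5 = 2·7 + 0·0 + -1·-1 + -2·-3 = 21
  a_6 = 2·21 + 0·7 + -1·0 + -2·-1 = 44
  a_7 = 2·44 + 0·21 + -1·7 + -2·0 = 81
  a_8 = 2·81 + 0·44 + -1·21 + -2·7 = 127
  a_9 = 2·127 + 0·81 + -1·44 + -2·21 = 168
  a_10 = 2·168 + 0·127 + -1·81 + -2·44 = 167
  a_11 = 2·167 + 0·168 + -1·127 + -2·81 = 45
  a_12 = 2·45 + 0·167 + -1·168 + -2·127 = -332

2,0,-1,-2 ; -332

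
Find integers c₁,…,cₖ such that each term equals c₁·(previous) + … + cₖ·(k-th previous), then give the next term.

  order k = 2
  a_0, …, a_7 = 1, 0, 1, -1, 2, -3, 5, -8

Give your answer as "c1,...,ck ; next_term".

  a_2 = -1·0 + 1·1 = 1
  a_3 = -1·1 + 1·0 = -1
  a_4 = -1·-1 + 1·1 = 2
  a_5 = -1·2 + 1·-1 = -3
  a_6 = -1·-3 + 1·2 = 5
  a_7 = -1·5 + 1·-3 = -8
  a_8 = -1·-8 + 1·5 = 13

-1,1 ; 13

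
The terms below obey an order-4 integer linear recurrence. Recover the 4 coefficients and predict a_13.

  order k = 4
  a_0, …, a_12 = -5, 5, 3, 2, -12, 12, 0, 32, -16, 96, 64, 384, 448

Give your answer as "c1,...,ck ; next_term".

  a_4 = 1·2 + 2·3 + 0·5 + 4·-5 = -12
  a_5 = 1·-12 + 2·2 + 0·3 + 4·5 = 12
  a_6 = 1·12 + 2·-12 + 0·2 + 4·3 = 0
  a_7 = 1·0 + 2·12 + 0·-12 + 4·2 = 32
  a_8 = 1·32 + 2·0 + 0·12 + 4·-12 = -16
  a_9 = 1·-16 + 2·32 + 0·0 + 4·12 = 96
  a_10 = 1·96 + 2·-16 + 0·32 + 4·0 = 64
  a_11 = 1·64 + 2·96 + 0·-16 + 4·32 = 384
  a_12 = 1·384 + 2·64 + 0·96 + 4·-16 = 448
  a_13 = 1·448 + 2·384 + 0·64 + 4·96 = 1600

1,2,0,4 ; 1600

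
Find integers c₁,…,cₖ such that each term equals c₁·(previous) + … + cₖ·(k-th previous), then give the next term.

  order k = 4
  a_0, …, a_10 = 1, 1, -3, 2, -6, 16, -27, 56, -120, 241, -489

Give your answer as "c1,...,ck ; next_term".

0,2,-3,3 ; 1010

  a_4 = 0·2 + 2·-3 + -3·1 + 3·1 = -6
  a_5 = 0·-6 + 2·2 + -3·-3 + 3·1 = 16
  a_6 = 0·16 + 2·-6 + -3·2 + 3·-3 = -27
  a_7 = 0·-27 + 2·16 + -3·-6 + 3·2 = 56
  a_8 = 0·56 + 2·-27 + -3·16 + 3·-6 = -120
  a_9 = 0·-120 + 2·56 + -3·-27 + 3·16 = 241
  a_10 = 0·241 + 2·-120 + -3·56 + 3·-27 = -489
  a_11 = 0·-489 + 2·241 + -3·-120 + 3·56 = 1010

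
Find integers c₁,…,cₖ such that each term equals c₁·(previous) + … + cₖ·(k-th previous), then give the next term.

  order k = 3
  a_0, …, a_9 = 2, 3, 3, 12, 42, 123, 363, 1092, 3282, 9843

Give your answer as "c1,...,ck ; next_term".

  a_3 = 3·3 + -1·3 + 3·2 = 12
  a_4 = 3·12 + -1·3 + 3·3 = 42
  a_5 = 3·42 + -1·12 + 3·3 = 123
  a_6 = 3·123 + -1·42 + 3·12 = 363
  a_7 = 3·363 + -1·123 + 3·42 = 1092
  a_8 = 3·1092 + -1·363 + 3·123 = 3282
  a_9 = 3·3282 + -1·1092 + 3·363 = 9843
  a_10 = 3·9843 + -1·3282 + 3·1092 = 29523

3,-1,3 ; 29523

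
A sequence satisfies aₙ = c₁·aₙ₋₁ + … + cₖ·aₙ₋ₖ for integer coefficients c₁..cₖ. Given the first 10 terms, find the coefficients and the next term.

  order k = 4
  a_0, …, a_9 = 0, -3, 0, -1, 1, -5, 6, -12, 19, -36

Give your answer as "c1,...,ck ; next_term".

-1,1,0,1 ; 61

  a_4 = -1·-1 + 1·0 + 0·-3 + 1·0 = 1
  a_5 = -1·1 + 1·-1 + 0·0 + 1·-3 = -5
  a_6 = -1·-5 + 1·1 + 0·-1 + 1·0 = 6
  a_7 = -1·6 + 1·-5 + 0·1 + 1·-1 = -12
  a_8 = -1·-12 + 1·6 + 0·-5 + 1·1 = 19
  a_9 = -1·19 + 1·-12 + 0·6 + 1·-5 = -36
  a_10 = -1·-36 + 1·19 + 0·-12 + 1·6 = 61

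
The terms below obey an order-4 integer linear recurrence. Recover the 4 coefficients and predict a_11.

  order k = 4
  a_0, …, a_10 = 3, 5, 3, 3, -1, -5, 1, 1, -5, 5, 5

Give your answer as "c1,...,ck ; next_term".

  a_4 = 0·3 + -1·3 + 1·5 + -1·3 = -1
  a_5 = 0·-1 + -1·3 + 1·3 + -1·5 = -5
  a_6 = 0·-5 + -1·-1 + 1·3 + -1·3 = 1
  a_7 = 0·1 + -1·-5 + 1·-1 + -1·3 = 1
  a_8 = 0·1 + -1·1 + 1·-5 + -1·-1 = -5
  a_9 = 0·-5 + -1·1 + 1·1 + -1·-5 = 5
  a_10 = 0·5 + -1·-5 + 1·1 + -1·1 = 5
  a_11 = 0·5 + -1·5 + 1·-5 + -1·1 = -11

0,-1,1,-1 ; -11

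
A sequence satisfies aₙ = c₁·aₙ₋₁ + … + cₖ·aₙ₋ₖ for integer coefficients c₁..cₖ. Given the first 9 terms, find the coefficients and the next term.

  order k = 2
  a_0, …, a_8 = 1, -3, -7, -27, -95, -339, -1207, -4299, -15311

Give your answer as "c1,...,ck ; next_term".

  a_2 = 3·-3 + 2·1 = -7
  a_3 = 3·-7 + 2·-3 = -27
  a_4 = 3·-27 + 2·-7 = -95
  a_5 = 3·-95 + 2·-27 = -339
  a_6 = 3·-339 + 2·-95 = -1207
  a_7 = 3·-1207 + 2·-339 = -4299
  a_8 = 3·-4299 + 2·-1207 = -15311
  a_9 = 3·-15311 + 2·-4299 = -54531

3,2 ; -54531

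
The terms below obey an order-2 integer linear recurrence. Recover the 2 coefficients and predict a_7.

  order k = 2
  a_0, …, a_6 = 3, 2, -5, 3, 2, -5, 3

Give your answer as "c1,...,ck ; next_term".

-1,-1 ; 2

  a_2 = -1·2 + -1·3 = -5
  a_3 = -1·-5 + -1·2 = 3
  a_4 = -1·3 + -1·-5 = 2
  a_5 = -1·2 + -1·3 = -5
  a_6 = -1·-5 + -1·2 = 3
  a_7 = -1·3 + -1·-5 = 2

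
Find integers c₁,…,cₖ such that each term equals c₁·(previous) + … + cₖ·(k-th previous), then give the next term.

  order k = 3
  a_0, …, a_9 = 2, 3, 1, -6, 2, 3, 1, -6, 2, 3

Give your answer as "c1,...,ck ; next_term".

  a_3 = -1·1 + -1·3 + -1·2 = -6
  a_4 = -1·-6 + -1·1 + -1·3 = 2
  a_5 = -1·2 + -1·-6 + -1·1 = 3
  a_6 = -1·3 + -1·2 + -1·-6 = 1
  a_7 = -1·1 + -1·3 + -1·2 = -6
  a_8 = -1·-6 + -1·1 + -1·3 = 2
  a_9 = -1·2 + -1·-6 + -1·1 = 3
  a_10 = -1·3 + -1·2 + -1·-6 = 1

-1,-1,-1 ; 1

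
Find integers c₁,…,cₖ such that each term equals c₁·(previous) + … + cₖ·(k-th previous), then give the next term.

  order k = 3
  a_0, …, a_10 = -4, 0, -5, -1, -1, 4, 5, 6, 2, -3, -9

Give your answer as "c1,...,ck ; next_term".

1,0,-1 ; -11

  a_3 = 1·-5 + 0·0 + -1·-4 = -1
  a_4 = 1·-1 + 0·-5 + -1·0 = -1
  a_5 = 1·-1 + 0·-1 + -1·-5 = 4
  a_6 = 1·4 + 0·-1 + -1·-1 = 5
  a_7 = 1·5 + 0·4 + -1·-1 = 6
  a_8 = 1·6 + 0·5 + -1·4 = 2
  a_9 = 1·2 + 0·6 + -1·5 = -3
  a_10 = 1·-3 + 0·2 + -1·6 = -9
  a_11 = 1·-9 + 0·-3 + -1·2 = -11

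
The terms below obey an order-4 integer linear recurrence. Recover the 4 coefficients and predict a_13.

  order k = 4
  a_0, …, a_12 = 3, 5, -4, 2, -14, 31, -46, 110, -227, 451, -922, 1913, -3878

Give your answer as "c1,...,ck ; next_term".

0,2,-3,3 ; 7945

  a_4 = 0·2 + 2·-4 + -3·5 + 3·3 = -14
  a_5 = 0·-14 + 2·2 + -3·-4 + 3·5 = 31
  a_6 = 0·31 + 2·-14 + -3·2 + 3·-4 = -46
  a_7 = 0·-46 + 2·31 + -3·-14 + 3·2 = 110
  a_8 = 0·110 + 2·-46 + -3·31 + 3·-14 = -227
  a_9 = 0·-227 + 2·110 + -3·-46 + 3·31 = 451
  a_10 = 0·451 + 2·-227 + -3·110 + 3·-46 = -922
  a_11 = 0·-922 + 2·451 + -3·-227 + 3·110 = 1913
  a_12 = 0·1913 + 2·-922 + -3·451 + 3·-227 = -3878
  a_13 = 0·-3878 + 2·1913 + -3·-922 + 3·451 = 7945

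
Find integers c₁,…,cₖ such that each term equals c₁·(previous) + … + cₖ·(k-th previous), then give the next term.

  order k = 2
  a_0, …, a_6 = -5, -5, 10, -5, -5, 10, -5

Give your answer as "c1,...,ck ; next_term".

  a_2 = -1·-5 + -1·-5 = 10
  a_3 = -1·10 + -1·-5 = -5
  a_4 = -1·-5 + -1·10 = -5
  a_5 = -1·-5 + -1·-5 = 10
  a_6 = -1·10 + -1·-5 = -5
  a_7 = -1·-5 + -1·10 = -5

-1,-1 ; -5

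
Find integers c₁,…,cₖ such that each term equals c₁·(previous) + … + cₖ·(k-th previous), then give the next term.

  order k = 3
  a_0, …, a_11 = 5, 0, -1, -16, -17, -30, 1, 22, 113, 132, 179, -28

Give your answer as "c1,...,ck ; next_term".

1,1,-3 ; -245

  a_3 = 1·-1 + 1·0 + -3·5 = -16
  a_4 = 1·-16 + 1·-1 + -3·0 = -17
  a_5 = 1·-17 + 1·-16 + -3·-1 = -30
  a_6 = 1·-30 + 1·-17 + -3·-16 = 1
  a_7 = 1·1 + 1·-30 + -3·-17 = 22
  a_8 = 1·22 + 1·1 + -3·-30 = 113
  a_9 = 1·113 + 1·22 + -3·1 = 132
  a_10 = 1·132 + 1·113 + -3·22 = 179
  a_11 = 1·179 + 1·132 + -3·113 = -28
  a_12 = 1·-28 + 1·179 + -3·132 = -245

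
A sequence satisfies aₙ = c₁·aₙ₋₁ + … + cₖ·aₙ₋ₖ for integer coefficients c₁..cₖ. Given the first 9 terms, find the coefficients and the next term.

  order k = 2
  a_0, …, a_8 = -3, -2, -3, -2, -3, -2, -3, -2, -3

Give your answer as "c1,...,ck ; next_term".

  a_2 = 0·-2 + 1·-3 = -3
  a_3 = 0·-3 + 1·-2 = -2
  a_4 = 0·-2 + 1·-3 = -3
  a_5 = 0·-3 + 1·-2 = -2
  a_6 = 0·-2 + 1·-3 = -3
  a_7 = 0·-3 + 1·-2 = -2
  a_8 = 0·-2 + 1·-3 = -3
  a_9 = 0·-3 + 1·-2 = -2

0,1 ; -2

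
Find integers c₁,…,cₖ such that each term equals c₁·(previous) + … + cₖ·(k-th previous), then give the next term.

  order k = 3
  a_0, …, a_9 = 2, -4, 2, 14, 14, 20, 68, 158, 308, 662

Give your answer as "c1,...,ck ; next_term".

  a_3 = 2·2 + -1·-4 + 3·2 = 14
  a_4 = 2·14 + -1·2 + 3·-4 = 14
  a_5 = 2·14 + -1·14 + 3·2 = 20
  a_6 = 2·20 + -1·14 + 3·14 = 68
  a_7 = 2·68 + -1·20 + 3·14 = 158
  a_8 = 2·158 + -1·68 + 3·20 = 308
  a_9 = 2·308 + -1·158 + 3·68 = 662
  a_10 = 2·662 + -1·308 + 3·158 = 1490

2,-1,3 ; 1490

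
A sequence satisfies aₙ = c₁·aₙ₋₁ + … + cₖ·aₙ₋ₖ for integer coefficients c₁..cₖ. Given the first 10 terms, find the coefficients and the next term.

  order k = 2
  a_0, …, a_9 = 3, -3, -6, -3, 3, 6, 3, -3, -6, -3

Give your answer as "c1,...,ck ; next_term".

1,-1 ; 3

  a_2 = 1·-3 + -1·3 = -6
  a_3 = 1·-6 + -1·-3 = -3
  a_4 = 1·-3 + -1·-6 = 3
  a_5 = 1·3 + -1·-3 = 6
  a_6 = 1·6 + -1·3 = 3
  a_7 = 1·3 + -1·6 = -3
  a_8 = 1·-3 + -1·3 = -6
  a_9 = 1·-6 + -1·-3 = -3
  a_10 = 1·-3 + -1·-6 = 3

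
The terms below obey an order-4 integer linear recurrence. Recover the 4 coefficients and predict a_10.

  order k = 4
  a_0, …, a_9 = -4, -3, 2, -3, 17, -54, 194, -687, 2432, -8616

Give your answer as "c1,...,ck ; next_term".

  a_4 = -3·-3 + 2·2 + 0·-3 + -1·-4 = 17
  a_5 = -3·17 + 2·-3 + 0·2 + -1·-3 = -54
  a_6 = -3·-54 + 2·17 + 0·-3 + -1·2 = 194
  a_7 = -3·194 + 2·-54 + 0·17 + -1·-3 = -687
  a_8 = -3·-687 + 2·194 + 0·-54 + -1·17 = 2432
  a_9 = -3·2432 + 2·-687 + 0·194 + -1·-54 = -8616
  a_10 = -3·-8616 + 2·2432 + 0·-687 + -1·194 = 30518

-3,2,0,-1 ; 30518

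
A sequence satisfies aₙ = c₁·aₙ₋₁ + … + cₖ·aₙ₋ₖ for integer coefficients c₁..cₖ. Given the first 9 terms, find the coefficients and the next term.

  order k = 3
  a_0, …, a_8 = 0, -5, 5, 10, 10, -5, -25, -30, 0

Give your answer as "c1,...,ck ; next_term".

1,-1,-1 ; 55

  a_3 = 1·5 + -1·-5 + -1·0 = 10
  a_4 = 1·10 + -1·5 + -1·-5 = 10
  a_5 = 1·10 + -1·10 + -1·5 = -5
  a_6 = 1·-5 + -1·10 + -1·10 = -25
  a_7 = 1·-25 + -1·-5 + -1·10 = -30
  a_8 = 1·-30 + -1·-25 + -1·-5 = 0
  a_9 = 1·0 + -1·-30 + -1·-25 = 55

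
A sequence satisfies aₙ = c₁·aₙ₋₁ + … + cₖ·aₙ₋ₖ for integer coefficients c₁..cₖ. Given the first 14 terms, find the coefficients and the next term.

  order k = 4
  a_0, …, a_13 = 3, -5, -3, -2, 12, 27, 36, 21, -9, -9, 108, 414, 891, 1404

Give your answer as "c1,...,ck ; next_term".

  a_4 = 3·-2 + -3·-3 + 0·-5 + 3·3 = 12
  a_5 = 3·12 + -3·-2 + 0·-3 + 3·-5 = 27
  a_6 = 3·27 + -3·12 + 0·-2 + 3·-3 = 36
  a_7 = 3·36 + -3·27 + 0·12 + 3·-2 = 21
  a_8 = 3·21 + -3·36 + 0·27 + 3·12 = -9
  a_9 = 3·-9 + -3·21 + 0·36 + 3·27 = -9
  a_10 = 3·-9 + -3·-9 + 0·21 + 3·36 = 108
  a_11 = 3·108 + -3·-9 + 0·-9 + 3·21 = 414
  a_12 = 3·414 + -3·108 + 0·-9 + 3·-9 = 891
  a_13 = 3·891 + -3·414 + 0·108 + 3·-9 = 1404
  a_14 = 3·1404 + -3·891 + 0·414 + 3·108 = 1863

3,-3,0,3 ; 1863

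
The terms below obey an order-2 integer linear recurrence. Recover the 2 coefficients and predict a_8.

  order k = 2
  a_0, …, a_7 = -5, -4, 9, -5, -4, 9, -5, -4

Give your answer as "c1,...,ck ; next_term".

-1,-1 ; 9

  a_2 = -1·-4 + -1·-5 = 9
  a_3 = -1·9 + -1·-4 = -5
  a_4 = -1·-5 + -1·9 = -4
  a_5 = -1·-4 + -1·-5 = 9
  a_6 = -1·9 + -1·-4 = -5
  a_7 = -1·-5 + -1·9 = -4
  a_8 = -1·-4 + -1·-5 = 9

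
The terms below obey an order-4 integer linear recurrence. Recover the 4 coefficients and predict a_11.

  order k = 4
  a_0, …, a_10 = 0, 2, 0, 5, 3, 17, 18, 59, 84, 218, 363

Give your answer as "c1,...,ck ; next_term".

  a_4 = 1·5 + 2·0 + -1·2 + 2·0 = 3
  a_5 = 1·3 + 2·5 + -1·0 + 2·2 = 17
  a_6 = 1·17 + 2·3 + -1·5 + 2·0 = 18
  a_7 = 1·18 + 2·17 + -1·3 + 2·5 = 59
  a_8 = 1·59 + 2·18 + -1·17 + 2·3 = 84
  a_9 = 1·84 + 2·59 + -1·18 + 2·17 = 218
  a_10 = 1·218 + 2·84 + -1·59 + 2·18 = 363
  a_11 = 1·363 + 2·218 + -1·84 + 2·59 = 833

1,2,-1,2 ; 833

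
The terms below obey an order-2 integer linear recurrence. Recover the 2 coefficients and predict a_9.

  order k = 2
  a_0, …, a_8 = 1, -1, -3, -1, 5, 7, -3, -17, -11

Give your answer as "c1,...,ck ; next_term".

  a_2 = 1·-1 + -2·1 = -3
  a_3 = 1·-3 + -2·-1 = -1
  a_4 = 1·-1 + -2·-3 = 5
  a_5 = 1·5 + -2·-1 = 7
  a_6 = 1·7 + -2·5 = -3
  a_7 = 1·-3 + -2·7 = -17
  a_8 = 1·-17 + -2·-3 = -11
  a_9 = 1·-11 + -2·-17 = 23

1,-2 ; 23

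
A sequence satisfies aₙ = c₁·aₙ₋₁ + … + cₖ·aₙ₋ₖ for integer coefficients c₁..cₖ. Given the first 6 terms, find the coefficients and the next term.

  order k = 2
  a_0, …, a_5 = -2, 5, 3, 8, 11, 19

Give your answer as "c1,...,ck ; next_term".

  a_2 = 1·5 + 1·-2 = 3
  a_3 = 1·3 + 1·5 = 8
  a_4 = 1·8 + 1·3 = 11
  a_5 = 1·11 + 1·8 = 19
  a_6 = 1·19 + 1·11 = 30

1,1 ; 30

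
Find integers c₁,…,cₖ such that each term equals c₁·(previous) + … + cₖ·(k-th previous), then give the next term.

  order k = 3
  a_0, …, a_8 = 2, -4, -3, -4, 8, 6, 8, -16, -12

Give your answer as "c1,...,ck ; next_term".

0,0,-2 ; -16

  a_3 = 0·-3 + 0·-4 + -2·2 = -4
  a_4 = 0·-4 + 0·-3 + -2·-4 = 8
  a_5 = 0·8 + 0·-4 + -2·-3 = 6
  a_6 = 0·6 + 0·8 + -2·-4 = 8
  a_7 = 0·8 + 0·6 + -2·8 = -16
  a_8 = 0·-16 + 0·8 + -2·6 = -12
  a_9 = 0·-12 + 0·-16 + -2·8 = -16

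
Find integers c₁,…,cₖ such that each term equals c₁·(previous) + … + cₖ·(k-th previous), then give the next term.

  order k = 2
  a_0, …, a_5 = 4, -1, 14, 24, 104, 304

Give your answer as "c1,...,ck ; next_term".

  a_2 = 2·-1 + 4·4 = 14
  a_3 = 2·14 + 4·-1 = 24
  a_4 = 2·24 + 4·14 = 104
  a_5 = 2·104 + 4·24 = 304
  a_6 = 2·304 + 4·104 = 1024

2,4 ; 1024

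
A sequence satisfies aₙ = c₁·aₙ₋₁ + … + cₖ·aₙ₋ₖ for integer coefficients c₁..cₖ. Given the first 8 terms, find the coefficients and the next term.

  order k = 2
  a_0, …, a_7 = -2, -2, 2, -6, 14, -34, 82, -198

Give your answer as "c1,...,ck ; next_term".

-2,1 ; 478

  a_2 = -2·-2 + 1·-2 = 2
  a_3 = -2·2 + 1·-2 = -6
  a_4 = -2·-6 + 1·2 = 14
  a_5 = -2·14 + 1·-6 = -34
  a_6 = -2·-34 + 1·14 = 82
  a_7 = -2·82 + 1·-34 = -198
  a_8 = -2·-198 + 1·82 = 478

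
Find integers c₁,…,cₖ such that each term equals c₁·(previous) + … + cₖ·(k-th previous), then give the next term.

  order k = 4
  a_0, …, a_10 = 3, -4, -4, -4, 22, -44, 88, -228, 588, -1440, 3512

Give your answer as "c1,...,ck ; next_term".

  a_4 = -2·-4 + 0·-4 + -2·-4 + 2·3 = 22
  a_5 = -2·22 + 0·-4 + -2·-4 + 2·-4 = -44
  a_6 = -2·-44 + 0·22 + -2·-4 + 2·-4 = 88
  a_7 = -2·88 + 0·-44 + -2·22 + 2·-4 = -228
  a_8 = -2·-228 + 0·88 + -2·-44 + 2·22 = 588
  a_9 = -2·588 + 0·-228 + -2·88 + 2·-44 = -1440
  a_10 = -2·-1440 + 0·588 + -2·-228 + 2·88 = 3512
  a_11 = -2·3512 + 0·-1440 + -2·588 + 2·-228 = -8656

-2,0,-2,2 ; -8656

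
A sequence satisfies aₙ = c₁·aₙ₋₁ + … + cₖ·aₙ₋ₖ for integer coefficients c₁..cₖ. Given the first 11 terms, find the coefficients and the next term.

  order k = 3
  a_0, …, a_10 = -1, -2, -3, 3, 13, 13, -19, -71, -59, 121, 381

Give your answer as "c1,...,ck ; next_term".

  a_3 = 1·-3 + -2·-2 + -2·-1 = 3
  a_4 = 1·3 + -2·-3 + -2·-2 = 13
  a_5 = 1·13 + -2·3 + -2·-3 = 13
  a_6 = 1·13 + -2·13 + -2·3 = -19
  a_7 = 1·-19 + -2·13 + -2·13 = -71
  a_8 = 1·-71 + -2·-19 + -2·13 = -59
  a_9 = 1·-59 + -2·-71 + -2·-19 = 121
  a_10 = 1·121 + -2·-59 + -2·-71 = 381
  a_11 = 1·381 + -2·121 + -2·-59 = 257

1,-2,-2 ; 257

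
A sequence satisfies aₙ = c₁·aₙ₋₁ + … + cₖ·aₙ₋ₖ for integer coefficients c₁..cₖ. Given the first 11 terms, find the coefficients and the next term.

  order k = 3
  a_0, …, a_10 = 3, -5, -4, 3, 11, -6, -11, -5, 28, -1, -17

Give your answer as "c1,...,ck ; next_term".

  a_3 = -1·-4 + -1·-5 + -2·3 = 3
  a_4 = -1·3 + -1·-4 + -2·-5 = 11
  a_5 = -1·11 + -1·3 + -2·-4 = -6
  a_6 = -1·-6 + -1·11 + -2·3 = -11
  a_7 = -1·-11 + -1·-6 + -2·11 = -5
  a_8 = -1·-5 + -1·-11 + -2·-6 = 28
  a_9 = -1·28 + -1·-5 + -2·-11 = -1
  a_10 = -1·-1 + -1·28 + -2·-5 = -17
  a_11 = -1·-17 + -1·-1 + -2·28 = -38

-1,-1,-2 ; -38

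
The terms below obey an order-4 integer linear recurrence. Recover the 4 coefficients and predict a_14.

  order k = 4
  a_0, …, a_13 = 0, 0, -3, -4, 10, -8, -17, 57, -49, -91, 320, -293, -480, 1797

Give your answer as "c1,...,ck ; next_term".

-1,-2,2,-1 ; -1743

  a_4 = -1·-4 + -2·-3 + 2·0 + -1·0 = 10
  a_5 = -1·10 + -2·-4 + 2·-3 + -1·0 = -8
  a_6 = -1·-8 + -2·10 + 2·-4 + -1·-3 = -17
  a_7 = -1·-17 + -2·-8 + 2·10 + -1·-4 = 57
  a_8 = -1·57 + -2·-17 + 2·-8 + -1·10 = -49
  a_9 = -1·-49 + -2·57 + 2·-17 + -1·-8 = -91
  a_10 = -1·-91 + -2·-49 + 2·57 + -1·-17 = 320
  a_11 = -1·320 + -2·-91 + 2·-49 + -1·57 = -293
  a_12 = -1·-293 + -2·320 + 2·-91 + -1·-49 = -480
  a_13 = -1·-480 + -2·-293 + 2·320 + -1·-91 = 1797
  a_14 = -1·1797 + -2·-480 + 2·-293 + -1·320 = -1743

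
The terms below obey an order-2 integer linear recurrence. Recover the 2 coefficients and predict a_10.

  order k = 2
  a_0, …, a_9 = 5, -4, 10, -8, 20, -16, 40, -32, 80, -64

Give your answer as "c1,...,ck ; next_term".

  a_2 = 0·-4 + 2·5 = 10
  a_3 = 0·10 + 2·-4 = -8
  a_4 = 0·-8 + 2·10 = 20
  a_5 = 0·20 + 2·-8 = -16
  a_6 = 0·-16 + 2·20 = 40
  a_7 = 0·40 + 2·-16 = -32
  a_8 = 0·-32 + 2·40 = 80
  a_9 = 0·80 + 2·-32 = -64
  a_10 = 0·-64 + 2·80 = 160

0,2 ; 160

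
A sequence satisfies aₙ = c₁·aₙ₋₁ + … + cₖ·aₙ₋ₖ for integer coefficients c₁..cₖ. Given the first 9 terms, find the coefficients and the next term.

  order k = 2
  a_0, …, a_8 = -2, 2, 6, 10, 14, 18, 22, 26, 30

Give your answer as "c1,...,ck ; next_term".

2,-1 ; 34

  a_2 = 2·2 + -1·-2 = 6
  a_3 = 2·6 + -1·2 = 10
  a_4 = 2·10 + -1·6 = 14
  a_5 = 2·14 + -1·10 = 18
  a_6 = 2·18 + -1·14 = 22
  a_7 = 2·22 + -1·18 = 26
  a_8 = 2·26 + -1·22 = 30
  a_9 = 2·30 + -1·26 = 34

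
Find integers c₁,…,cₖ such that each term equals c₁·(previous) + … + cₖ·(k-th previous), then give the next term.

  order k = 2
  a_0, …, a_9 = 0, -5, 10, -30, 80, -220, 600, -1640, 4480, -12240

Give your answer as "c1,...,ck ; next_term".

-2,2 ; 33440

  a_2 = -2·-5 + 2·0 = 10
  a_3 = -2·10 + 2·-5 = -30
  a_4 = -2·-30 + 2·10 = 80
  a_5 = -2·80 + 2·-30 = -220
  a_6 = -2·-220 + 2·80 = 600
  a_7 = -2·600 + 2·-220 = -1640
  a_8 = -2·-1640 + 2·600 = 4480
  a_9 = -2·4480 + 2·-1640 = -12240
  a_10 = -2·-12240 + 2·4480 = 33440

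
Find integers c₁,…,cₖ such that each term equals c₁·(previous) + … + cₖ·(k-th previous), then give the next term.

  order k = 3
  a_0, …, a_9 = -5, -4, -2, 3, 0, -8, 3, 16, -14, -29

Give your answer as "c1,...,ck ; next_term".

0,-2,1 ; 44

  a_3 = 0·-2 + -2·-4 + 1·-5 = 3
  a_4 = 0·3 + -2·-2 + 1·-4 = 0
  a_5 = 0·0 + -2·3 + 1·-2 = -8
  a_6 = 0·-8 + -2·0 + 1·3 = 3
  a_7 = 0·3 + -2·-8 + 1·0 = 16
  a_8 = 0·16 + -2·3 + 1·-8 = -14
  a_9 = 0·-14 + -2·16 + 1·3 = -29
  a_10 = 0·-29 + -2·-14 + 1·16 = 44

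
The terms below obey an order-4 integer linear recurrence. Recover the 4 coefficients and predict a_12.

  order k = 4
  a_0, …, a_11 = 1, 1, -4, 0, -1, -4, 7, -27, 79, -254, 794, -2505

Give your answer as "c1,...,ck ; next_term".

  a_4 = -3·0 + 1·-4 + 2·1 + 1·1 = -1
  a_5 = -3·-1 + 1·0 + 2·-4 + 1·1 = -4
  a_6 = -3·-4 + 1·-1 + 2·0 + 1·-4 = 7
  a_7 = -3·7 + 1·-4 + 2·-1 + 1·0 = -27
  a_8 = -3·-27 + 1·7 + 2·-4 + 1·-1 = 79
  a_9 = -3·79 + 1·-27 + 2·7 + 1·-4 = -254
  a_10 = -3·-254 + 1·79 + 2·-27 + 1·7 = 794
  a_11 = -3·794 + 1·-254 + 2·79 + 1·-27 = -2505
  a_12 = -3·-2505 + 1·794 + 2·-254 + 1·79 = 7880

-3,1,2,1 ; 7880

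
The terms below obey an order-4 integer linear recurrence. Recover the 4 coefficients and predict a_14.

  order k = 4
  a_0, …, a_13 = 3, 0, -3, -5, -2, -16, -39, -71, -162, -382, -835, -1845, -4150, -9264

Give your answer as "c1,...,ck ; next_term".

  a_4 = 1·-5 + 1·-3 + 3·0 + 2·3 = -2
  a_5 = 1·-2 + 1·-5 + 3·-3 + 2·0 = -16
  a_6 = 1·-16 + 1·-2 + 3·-5 + 2·-3 = -39
  a_7 = 1·-39 + 1·-16 + 3·-2 + 2·-5 = -71
  a_8 = 1·-71 + 1·-39 + 3·-16 + 2·-2 = -162
  a_9 = 1·-162 + 1·-71 + 3·-39 + 2·-16 = -382
  a_10 = 1·-382 + 1·-162 + 3·-71 + 2·-39 = -835
  a_11 = 1·-835 + 1·-382 + 3·-162 + 2·-71 = -1845
  a_12 = 1·-1845 + 1·-835 + 3·-382 + 2·-162 = -4150
  a_13 = 1·-4150 + 1·-1845 + 3·-835 + 2·-382 = -9264
  a_14 = 1·-9264 + 1·-4150 + 3·-1845 + 2·-835 = -20619

1,1,3,2 ; -20619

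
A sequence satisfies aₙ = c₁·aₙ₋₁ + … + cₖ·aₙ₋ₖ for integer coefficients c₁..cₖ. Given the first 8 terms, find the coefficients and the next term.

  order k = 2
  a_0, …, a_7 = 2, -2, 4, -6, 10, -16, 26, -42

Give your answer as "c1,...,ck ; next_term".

-1,1 ; 68

  a_2 = -1·-2 + 1·2 = 4
  a_3 = -1·4 + 1·-2 = -6
  a_4 = -1·-6 + 1·4 = 10
  a_5 = -1·10 + 1·-6 = -16
  a_6 = -1·-16 + 1·10 = 26
  a_7 = -1·26 + 1·-16 = -42
  a_8 = -1·-42 + 1·26 = 68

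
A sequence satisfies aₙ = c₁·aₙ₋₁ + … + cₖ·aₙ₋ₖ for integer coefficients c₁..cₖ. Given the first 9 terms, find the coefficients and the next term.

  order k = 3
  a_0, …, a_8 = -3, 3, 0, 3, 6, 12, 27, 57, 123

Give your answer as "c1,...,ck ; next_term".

1,2,1 ; 264

  a_3 = 1·0 + 2·3 + 1·-3 = 3
  a_4 = 1·3 + 2·0 + 1·3 = 6
  a_5 = 1·6 + 2·3 + 1·0 = 12
  a_6 = 1·12 + 2·6 + 1·3 = 27
  a_7 = 1·27 + 2·12 + 1·6 = 57
  a_8 = 1·57 + 2·27 + 1·12 = 123
  a_9 = 1·123 + 2·57 + 1·27 = 264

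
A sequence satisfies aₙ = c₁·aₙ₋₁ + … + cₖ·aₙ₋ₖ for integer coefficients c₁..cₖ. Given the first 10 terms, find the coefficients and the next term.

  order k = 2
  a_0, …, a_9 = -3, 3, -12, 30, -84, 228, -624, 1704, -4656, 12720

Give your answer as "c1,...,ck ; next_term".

  a_2 = -2·3 + 2·-3 = -12
  a_3 = -2·-12 + 2·3 = 30
  a_4 = -2·30 + 2·-12 = -84
  a_5 = -2·-84 + 2·30 = 228
  a_6 = -2·228 + 2·-84 = -624
  a_7 = -2·-624 + 2·228 = 1704
  a_8 = -2·1704 + 2·-624 = -4656
  a_9 = -2·-4656 + 2·1704 = 12720
  a_10 = -2·12720 + 2·-4656 = -34752

-2,2 ; -34752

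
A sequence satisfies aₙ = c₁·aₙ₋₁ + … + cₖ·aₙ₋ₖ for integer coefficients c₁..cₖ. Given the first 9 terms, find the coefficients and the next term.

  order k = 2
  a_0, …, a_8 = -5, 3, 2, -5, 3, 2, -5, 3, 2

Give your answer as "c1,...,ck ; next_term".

-1,-1 ; -5

  a_2 = -1·3 + -1·-5 = 2
  a_3 = -1·2 + -1·3 = -5
  a_4 = -1·-5 + -1·2 = 3
  a_5 = -1·3 + -1·-5 = 2
  a_6 = -1·2 + -1·3 = -5
  a_7 = -1·-5 + -1·2 = 3
  a_8 = -1·3 + -1·-5 = 2
  a_9 = -1·2 + -1·3 = -5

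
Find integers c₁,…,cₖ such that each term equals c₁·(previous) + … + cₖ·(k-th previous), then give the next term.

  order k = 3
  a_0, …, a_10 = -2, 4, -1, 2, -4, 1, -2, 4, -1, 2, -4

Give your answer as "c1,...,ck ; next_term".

0,0,-1 ; 1

  a_3 = 0·-1 + 0·4 + -1·-2 = 2
  a_4 = 0·2 + 0·-1 + -1·4 = -4
  a_5 = 0·-4 + 0·2 + -1·-1 = 1
  a_6 = 0·1 + 0·-4 + -1·2 = -2
  a_7 = 0·-2 + 0·1 + -1·-4 = 4
  a_8 = 0·4 + 0·-2 + -1·1 = -1
  a_9 = 0·-1 + 0·4 + -1·-2 = 2
  a_10 = 0·2 + 0·-1 + -1·4 = -4
  a_11 = 0·-4 + 0·2 + -1·-1 = 1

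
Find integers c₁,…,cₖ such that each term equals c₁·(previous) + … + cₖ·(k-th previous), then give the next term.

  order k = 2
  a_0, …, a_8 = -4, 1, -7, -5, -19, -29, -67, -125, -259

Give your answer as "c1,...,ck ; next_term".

  a_2 = 1·1 + 2·-4 = -7
  a_3 = 1·-7 + 2·1 = -5
  a_4 = 1·-5 + 2·-7 = -19
  a_5 = 1·-19 + 2·-5 = -29
  a_6 = 1·-29 + 2·-19 = -67
  a_7 = 1·-67 + 2·-29 = -125
  a_8 = 1·-125 + 2·-67 = -259
  a_9 = 1·-259 + 2·-125 = -509

1,2 ; -509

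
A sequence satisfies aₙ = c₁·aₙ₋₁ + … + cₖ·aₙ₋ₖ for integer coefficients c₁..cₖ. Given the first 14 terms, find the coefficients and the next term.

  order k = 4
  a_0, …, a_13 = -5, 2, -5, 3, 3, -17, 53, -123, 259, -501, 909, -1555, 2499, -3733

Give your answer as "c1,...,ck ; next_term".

-2,1,2,-2 ; 5037

  a_4 = -2·3 + 1·-5 + 2·2 + -2·-5 = 3
  a_5 = -2·3 + 1·3 + 2·-5 + -2·2 = -17
  a_6 = -2·-17 + 1·3 + 2·3 + -2·-5 = 53
  a_7 = -2·53 + 1·-17 + 2·3 + -2·3 = -123
  a_8 = -2·-123 + 1·53 + 2·-17 + -2·3 = 259
  a_9 = -2·259 + 1·-123 + 2·53 + -2·-17 = -501
  a_10 = -2·-501 + 1·259 + 2·-123 + -2·53 = 909
  a_11 = -2·909 + 1·-501 + 2·259 + -2·-123 = -1555
  a_12 = -2·-1555 + 1·909 + 2·-501 + -2·259 = 2499
  a_13 = -2·2499 + 1·-1555 + 2·909 + -2·-501 = -3733
  a_14 = -2·-3733 + 1·2499 + 2·-1555 + -2·909 = 5037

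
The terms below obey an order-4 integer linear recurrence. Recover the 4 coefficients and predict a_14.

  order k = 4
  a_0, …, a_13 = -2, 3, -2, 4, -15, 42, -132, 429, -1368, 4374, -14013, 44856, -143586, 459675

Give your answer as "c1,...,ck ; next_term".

-3,0,-3,-3 ; -1471554

  a_4 = -3·4 + 0·-2 + -3·3 + -3·-2 = -15
  a_5 = -3·-15 + 0·4 + -3·-2 + -3·3 = 42
  a_6 = -3·42 + 0·-15 + -3·4 + -3·-2 = -132
  a_7 = -3·-132 + 0·42 + -3·-15 + -3·4 = 429
  a_8 = -3·429 + 0·-132 + -3·42 + -3·-15 = -1368
  a_9 = -3·-1368 + 0·429 + -3·-132 + -3·42 = 4374
  a_10 = -3·4374 + 0·-1368 + -3·429 + -3·-132 = -14013
  a_11 = -3·-14013 + 0·4374 + -3·-1368 + -3·429 = 44856
  a_12 = -3·44856 + 0·-14013 + -3·4374 + -3·-1368 = -143586
  a_13 = -3·-143586 + 0·44856 + -3·-14013 + -3·4374 = 459675
  a_14 = -3·459675 + 0·-143586 + -3·44856 + -3·-14013 = -1471554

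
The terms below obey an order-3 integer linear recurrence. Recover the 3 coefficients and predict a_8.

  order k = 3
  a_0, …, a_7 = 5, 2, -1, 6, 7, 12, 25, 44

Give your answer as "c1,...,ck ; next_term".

1,1,1 ; 81

  a_3 = 1·-1 + 1·2 + 1·5 = 6
  a_4 = 1·6 + 1·-1 + 1·2 = 7
  a_5 = 1·7 + 1·6 + 1·-1 = 12
  a_6 = 1·12 + 1·7 + 1·6 = 25
  a_7 = 1·25 + 1·12 + 1·7 = 44
  a_8 = 1·44 + 1·25 + 1·12 = 81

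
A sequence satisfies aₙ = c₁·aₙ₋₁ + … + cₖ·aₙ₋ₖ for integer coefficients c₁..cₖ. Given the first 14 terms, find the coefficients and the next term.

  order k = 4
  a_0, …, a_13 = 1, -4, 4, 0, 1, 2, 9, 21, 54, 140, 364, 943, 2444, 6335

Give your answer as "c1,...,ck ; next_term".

2,1,1,1 ; 16421

  a_4 = 2·0 + 1·4 + 1·-4 + 1·1 = 1
  a_5 = 2·1 + 1·0 + 1·4 + 1·-4 = 2
  a_6 = 2·2 + 1·1 + 1·0 + 1·4 = 9
  a_7 = 2·9 + 1·2 + 1·1 + 1·0 = 21
  a_8 = 2·21 + 1·9 + 1·2 + 1·1 = 54
  a_9 = 2·54 + 1·21 + 1·9 + 1·2 = 140
  a_10 = 2·140 + 1·54 + 1·21 + 1·9 = 364
  a_11 = 2·364 + 1·140 + 1·54 + 1·21 = 943
  a_12 = 2·943 + 1·364 + 1·140 + 1·54 = 2444
  a_13 = 2·2444 + 1·943 + 1·364 + 1·140 = 6335
  a_14 = 2·6335 + 1·2444 + 1·943 + 1·364 = 16421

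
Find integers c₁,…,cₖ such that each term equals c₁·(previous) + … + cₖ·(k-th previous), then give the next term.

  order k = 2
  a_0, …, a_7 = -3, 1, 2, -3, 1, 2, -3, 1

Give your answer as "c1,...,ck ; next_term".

-1,-1 ; 2

  a_2 = -1·1 + -1·-3 = 2
  a_3 = -1·2 + -1·1 = -3
  a_4 = -1·-3 + -1·2 = 1
  a_5 = -1·1 + -1·-3 = 2
  a_6 = -1·2 + -1·1 = -3
  a_7 = -1·-3 + -1·2 = 1
  a_8 = -1·1 + -1·-3 = 2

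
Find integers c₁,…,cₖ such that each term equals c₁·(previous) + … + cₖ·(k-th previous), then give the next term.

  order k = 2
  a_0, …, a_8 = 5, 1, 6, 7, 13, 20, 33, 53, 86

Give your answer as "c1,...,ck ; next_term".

1,1 ; 139

  a_2 = 1·1 + 1·5 = 6
  a_3 = 1·6 + 1·1 = 7
  a_4 = 1·7 + 1·6 = 13
  a_5 = 1·13 + 1·7 = 20
  a_6 = 1·20 + 1·13 = 33
  a_7 = 1·33 + 1·20 = 53
  a_8 = 1·53 + 1·33 = 86
  a_9 = 1·86 + 1·53 = 139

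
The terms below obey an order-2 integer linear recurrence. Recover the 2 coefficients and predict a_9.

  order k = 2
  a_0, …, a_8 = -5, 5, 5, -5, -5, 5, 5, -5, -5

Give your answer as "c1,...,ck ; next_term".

0,-1 ; 5

  a_2 = 0·5 + -1·-5 = 5
  a_3 = 0·5 + -1·5 = -5
  a_4 = 0·-5 + -1·5 = -5
  a_5 = 0·-5 + -1·-5 = 5
  a_6 = 0·5 + -1·-5 = 5
  a_7 = 0·5 + -1·5 = -5
  a_8 = 0·-5 + -1·5 = -5
  a_9 = 0·-5 + -1·-5 = 5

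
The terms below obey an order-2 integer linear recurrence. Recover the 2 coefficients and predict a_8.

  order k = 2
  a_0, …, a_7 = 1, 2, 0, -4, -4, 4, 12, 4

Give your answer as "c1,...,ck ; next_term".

1,-2 ; -20

  a_2 = 1·2 + -2·1 = 0
  a_3 = 1·0 + -2·2 = -4
  a_4 = 1·-4 + -2·0 = -4
  a_5 = 1·-4 + -2·-4 = 4
  a_6 = 1·4 + -2·-4 = 12
  a_7 = 1·12 + -2·4 = 4
  a_8 = 1·4 + -2·12 = -20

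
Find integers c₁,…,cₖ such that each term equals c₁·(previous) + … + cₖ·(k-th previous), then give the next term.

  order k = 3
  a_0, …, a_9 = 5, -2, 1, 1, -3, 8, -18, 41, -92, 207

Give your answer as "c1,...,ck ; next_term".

  a_3 = -2·1 + 1·-2 + 1·5 = 1
  a_4 = -2·1 + 1·1 + 1·-2 = -3
  a_5 = -2·-3 + 1·1 + 1·1 = 8
  a_6 = -2·8 + 1·-3 + 1·1 = -18
  a_7 = -2·-18 + 1·8 + 1·-3 = 41
  a_8 = -2·41 + 1·-18 + 1·8 = -92
  a_9 = -2·-92 + 1·41 + 1·-18 = 207
  a_10 = -2·207 + 1·-92 + 1·41 = -465

-2,1,1 ; -465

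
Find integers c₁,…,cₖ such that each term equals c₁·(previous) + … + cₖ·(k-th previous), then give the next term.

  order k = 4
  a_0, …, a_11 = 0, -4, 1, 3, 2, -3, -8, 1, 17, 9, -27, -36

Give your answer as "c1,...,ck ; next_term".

0,-2,-1,-1 ; 28

  a_4 = 0·3 + -2·1 + -1·-4 + -1·0 = 2
  a_5 = 0·2 + -2·3 + -1·1 + -1·-4 = -3
  a_6 = 0·-3 + -2·2 + -1·3 + -1·1 = -8
  a_7 = 0·-8 + -2·-3 + -1·2 + -1·3 = 1
  a_8 = 0·1 + -2·-8 + -1·-3 + -1·2 = 17
  a_9 = 0·17 + -2·1 + -1·-8 + -1·-3 = 9
  a_10 = 0·9 + -2·17 + -1·1 + -1·-8 = -27
  a_11 = 0·-27 + -2·9 + -1·17 + -1·1 = -36
  a_12 = 0·-36 + -2·-27 + -1·9 + -1·17 = 28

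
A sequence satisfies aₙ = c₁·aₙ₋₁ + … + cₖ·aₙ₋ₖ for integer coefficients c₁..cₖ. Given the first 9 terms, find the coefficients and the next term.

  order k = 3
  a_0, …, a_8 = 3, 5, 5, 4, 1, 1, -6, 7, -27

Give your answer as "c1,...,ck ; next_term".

-1,3,-2 ; 60

  a_3 = -1·5 + 3·5 + -2·3 = 4
  a_4 = -1·4 + 3·5 + -2·5 = 1
  a_5 = -1·1 + 3·4 + -2·5 = 1
  a_6 = -1·1 + 3·1 + -2·4 = -6
  a_7 = -1·-6 + 3·1 + -2·1 = 7
  a_8 = -1·7 + 3·-6 + -2·1 = -27
  a_9 = -1·-27 + 3·7 + -2·-6 = 60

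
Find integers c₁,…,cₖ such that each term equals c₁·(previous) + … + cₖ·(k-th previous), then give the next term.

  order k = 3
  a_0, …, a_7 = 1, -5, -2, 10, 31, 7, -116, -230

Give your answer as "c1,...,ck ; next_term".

1,-3,-3 ; 97

  a_3 = 1·-2 + -3·-5 + -3·1 = 10
  a_4 = 1·10 + -3·-2 + -3·-5 = 31
  a_5 = 1·31 + -3·10 + -3·-2 = 7
  a_6 = 1·7 + -3·31 + -3·10 = -116
  a_7 = 1·-116 + -3·7 + -3·31 = -230
  a_8 = 1·-230 + -3·-116 + -3·7 = 97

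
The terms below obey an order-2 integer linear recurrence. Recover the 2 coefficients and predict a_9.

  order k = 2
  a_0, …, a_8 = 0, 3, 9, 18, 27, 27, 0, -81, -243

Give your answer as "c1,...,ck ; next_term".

  a_2 = 3·3 + -3·0 = 9
  a_3 = 3·9 + -3·3 = 18
  a_4 = 3·18 + -3·9 = 27
  a_5 = 3·27 + -3·18 = 27
  a_6 = 3·27 + -3·27 = 0
  a_7 = 3·0 + -3·27 = -81
  a_8 = 3·-81 + -3·0 = -243
  a_9 = 3·-243 + -3·-81 = -486

3,-3 ; -486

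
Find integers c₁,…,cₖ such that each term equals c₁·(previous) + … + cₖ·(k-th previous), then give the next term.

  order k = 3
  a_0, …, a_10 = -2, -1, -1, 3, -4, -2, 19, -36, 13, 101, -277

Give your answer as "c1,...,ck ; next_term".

-2,-3,1 ; 264

  a_3 = -2·-1 + -3·-1 + 1·-2 = 3
  a_4 = -2·3 + -3·-1 + 1·-1 = -4
  a_5 = -2·-4 + -3·3 + 1·-1 = -2
  a_6 = -2·-2 + -3·-4 + 1·3 = 19
  a_7 = -2·19 + -3·-2 + 1·-4 = -36
  a_8 = -2·-36 + -3·19 + 1·-2 = 13
  a_9 = -2·13 + -3·-36 + 1·19 = 101
  a_10 = -2·101 + -3·13 + 1·-36 = -277
  a_11 = -2·-277 + -3·101 + 1·13 = 264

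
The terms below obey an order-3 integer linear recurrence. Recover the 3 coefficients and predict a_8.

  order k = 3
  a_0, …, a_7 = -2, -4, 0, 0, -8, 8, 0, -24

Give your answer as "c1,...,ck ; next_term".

-1,-1,2 ; 40

  a_3 = -1·0 + -1·-4 + 2·-2 = 0
  a_4 = -1·0 + -1·0 + 2·-4 = -8
  a_5 = -1·-8 + -1·0 + 2·0 = 8
  a_6 = -1·8 + -1·-8 + 2·0 = 0
  a_7 = -1·0 + -1·8 + 2·-8 = -24
  a_8 = -1·-24 + -1·0 + 2·8 = 40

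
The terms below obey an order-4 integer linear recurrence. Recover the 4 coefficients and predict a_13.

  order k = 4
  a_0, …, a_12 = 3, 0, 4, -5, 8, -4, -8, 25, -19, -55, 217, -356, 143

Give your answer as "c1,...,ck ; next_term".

-3,-4,0,3 ; 830

  a_4 = -3·-5 + -4·4 + 0·0 + 3·3 = 8
  a_5 = -3·8 + -4·-5 + 0·4 + 3·0 = -4
  a_6 = -3·-4 + -4·8 + 0·-5 + 3·4 = -8
  a_7 = -3·-8 + -4·-4 + 0·8 + 3·-5 = 25
  a_8 = -3·25 + -4·-8 + 0·-4 + 3·8 = -19
  a_9 = -3·-19 + -4·25 + 0·-8 + 3·-4 = -55
  a_10 = -3·-55 + -4·-19 + 0·25 + 3·-8 = 217
  a_11 = -3·217 + -4·-55 + 0·-19 + 3·25 = -356
  a_12 = -3·-356 + -4·217 + 0·-55 + 3·-19 = 143
  a_13 = -3·143 + -4·-356 + 0·217 + 3·-55 = 830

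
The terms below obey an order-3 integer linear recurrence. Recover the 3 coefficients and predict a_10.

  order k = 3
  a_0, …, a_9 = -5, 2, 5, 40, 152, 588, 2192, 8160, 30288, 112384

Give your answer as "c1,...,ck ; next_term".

4,0,-4 ; 416896

  a_3 = 4·5 + 0·2 + -4·-5 = 40
  a_4 = 4·40 + 0·5 + -4·2 = 152
  a_5 = 4·152 + 0·40 + -4·5 = 588
  a_6 = 4·588 + 0·152 + -4·40 = 2192
  a_7 = 4·2192 + 0·588 + -4·152 = 8160
  a_8 = 4·8160 + 0·2192 + -4·588 = 30288
  a_9 = 4·30288 + 0·8160 + -4·2192 = 112384
  a_10 = 4·112384 + 0·30288 + -4·8160 = 416896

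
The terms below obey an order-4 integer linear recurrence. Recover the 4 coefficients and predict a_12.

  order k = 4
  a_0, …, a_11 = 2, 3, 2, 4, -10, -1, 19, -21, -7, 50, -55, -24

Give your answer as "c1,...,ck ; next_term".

  a_4 = -1·4 + -2·2 + 0·3 + -1·2 = -10
  a_5 = -1·-10 + -2·4 + 0·2 + -1·3 = -1
  a_6 = -1·-1 + -2·-10 + 0·4 + -1·2 = 19
  a_7 = -1·19 + -2·-1 + 0·-10 + -1·4 = -21
  a_8 = -1·-21 + -2·19 + 0·-1 + -1·-10 = -7
  a_9 = -1·-7 + -2·-21 + 0·19 + -1·-1 = 50
  a_10 = -1·50 + -2·-7 + 0·-21 + -1·19 = -55
  a_11 = -1·-55 + -2·50 + 0·-7 + -1·-21 = -24
  a_12 = -1·-24 + -2·-55 + 0·50 + -1·-7 = 141

-1,-2,0,-1 ; 141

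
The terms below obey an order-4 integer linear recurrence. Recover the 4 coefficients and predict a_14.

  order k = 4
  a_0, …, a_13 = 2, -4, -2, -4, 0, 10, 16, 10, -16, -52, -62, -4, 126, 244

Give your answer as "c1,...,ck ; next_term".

1,-1,-1,-1 ; 184

  a_4 = 1·-4 + -1·-2 + -1·-4 + -1·2 = 0
  a_5 = 1·0 + -1·-4 + -1·-2 + -1·-4 = 10
  a_6 = 1·10 + -1·0 + -1·-4 + -1·-2 = 16
  a_7 = 1·16 + -1·10 + -1·0 + -1·-4 = 10
  a_8 = 1·10 + -1·16 + -1·10 + -1·0 = -16
  a_9 = 1·-16 + -1·10 + -1·16 + -1·10 = -52
  a_10 = 1·-52 + -1·-16 + -1·10 + -1·16 = -62
  a_11 = 1·-62 + -1·-52 + -1·-16 + -1·10 = -4
  a_12 = 1·-4 + -1·-62 + -1·-52 + -1·-16 = 126
  a_13 = 1·126 + -1·-4 + -1·-62 + -1·-52 = 244
  a_14 = 1·244 + -1·126 + -1·-4 + -1·-62 = 184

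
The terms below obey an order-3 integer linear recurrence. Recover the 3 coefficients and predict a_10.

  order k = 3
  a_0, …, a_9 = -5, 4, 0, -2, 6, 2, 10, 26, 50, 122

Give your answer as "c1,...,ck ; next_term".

  a_3 = 1·0 + 2·4 + 2·-5 = -2
  a_4 = 1·-2 + 2·0 + 2·4 = 6
  a_5 = 1·6 + 2·-2 + 2·0 = 2
  a_6 = 1·2 + 2·6 + 2·-2 = 10
  a_7 = 1·10 + 2·2 + 2·6 = 26
  a_8 = 1·26 + 2·10 + 2·2 = 50
  a_9 = 1·50 + 2·26 + 2·10 = 122
  a_10 = 1·122 + 2·50 + 2·26 = 274

1,2,2 ; 274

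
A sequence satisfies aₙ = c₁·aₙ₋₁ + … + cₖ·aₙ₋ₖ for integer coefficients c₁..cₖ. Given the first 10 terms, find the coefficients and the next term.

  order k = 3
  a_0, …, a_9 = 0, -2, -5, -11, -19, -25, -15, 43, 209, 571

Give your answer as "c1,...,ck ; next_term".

  a_3 = 3·-5 + -2·-2 + -2·0 = -11
  a_4 = 3·-11 + -2·-5 + -2·-2 = -19
  a_5 = 3·-19 + -2·-11 + -2·-5 = -25
  a_6 = 3·-25 + -2·-19 + -2·-11 = -15
  a_7 = 3·-15 + -2·-25 + -2·-19 = 43
  a_8 = 3·43 + -2·-15 + -2·-25 = 209
  a_9 = 3·209 + -2·43 + -2·-15 = 571
  a_10 = 3·571 + -2·209 + -2·43 = 1209

3,-2,-2 ; 1209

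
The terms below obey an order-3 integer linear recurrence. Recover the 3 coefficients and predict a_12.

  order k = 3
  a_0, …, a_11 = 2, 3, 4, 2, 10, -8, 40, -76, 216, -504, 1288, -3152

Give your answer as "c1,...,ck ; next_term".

-2,2,2 ; 7872

  a_3 = -2·4 + 2·3 + 2·2 = 2
  a_4 = -2·2 + 2·4 + 2·3 = 10
  a_5 = -2·10 + 2·2 + 2·4 = -8
  a_6 = -2·-8 + 2·10 + 2·2 = 40
  a_7 = -2·40 + 2·-8 + 2·10 = -76
  a_8 = -2·-76 + 2·40 + 2·-8 = 216
  a_9 = -2·216 + 2·-76 + 2·40 = -504
  a_10 = -2·-504 + 2·216 + 2·-76 = 1288
  a_11 = -2·1288 + 2·-504 + 2·216 = -3152
  a_12 = -2·-3152 + 2·1288 + 2·-504 = 7872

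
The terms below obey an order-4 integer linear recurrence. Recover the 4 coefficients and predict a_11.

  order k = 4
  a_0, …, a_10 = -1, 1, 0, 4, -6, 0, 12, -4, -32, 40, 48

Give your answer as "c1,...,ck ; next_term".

-1,-2,0,2 ; -136

  a_4 = -1·4 + -2·0 + 0·1 + 2·-1 = -6
  a_5 = -1·-6 + -2·4 + 0·0 + 2·1 = 0
  a_6 = -1·0 + -2·-6 + 0·4 + 2·0 = 12
  a_7 = -1·12 + -2·0 + 0·-6 + 2·4 = -4
  a_8 = -1·-4 + -2·12 + 0·0 + 2·-6 = -32
  a_9 = -1·-32 + -2·-4 + 0·12 + 2·0 = 40
  a_10 = -1·40 + -2·-32 + 0·-4 + 2·12 = 48
  a_11 = -1·48 + -2·40 + 0·-32 + 2·-4 = -136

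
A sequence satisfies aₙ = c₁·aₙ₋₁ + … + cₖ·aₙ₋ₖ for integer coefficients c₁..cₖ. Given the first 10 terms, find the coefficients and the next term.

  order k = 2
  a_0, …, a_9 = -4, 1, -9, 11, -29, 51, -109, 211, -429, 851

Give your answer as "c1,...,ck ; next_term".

-1,2 ; -1709

  a_2 = -1·1 + 2·-4 = -9
  a_3 = -1·-9 + 2·1 = 11
  a_4 = -1·11 + 2·-9 = -29
  a_5 = -1·-29 + 2·11 = 51
  a_6 = -1·51 + 2·-29 = -109
  a_7 = -1·-109 + 2·51 = 211
  a_8 = -1·211 + 2·-109 = -429
  a_9 = -1·-429 + 2·211 = 851
  a_10 = -1·851 + 2·-429 = -1709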